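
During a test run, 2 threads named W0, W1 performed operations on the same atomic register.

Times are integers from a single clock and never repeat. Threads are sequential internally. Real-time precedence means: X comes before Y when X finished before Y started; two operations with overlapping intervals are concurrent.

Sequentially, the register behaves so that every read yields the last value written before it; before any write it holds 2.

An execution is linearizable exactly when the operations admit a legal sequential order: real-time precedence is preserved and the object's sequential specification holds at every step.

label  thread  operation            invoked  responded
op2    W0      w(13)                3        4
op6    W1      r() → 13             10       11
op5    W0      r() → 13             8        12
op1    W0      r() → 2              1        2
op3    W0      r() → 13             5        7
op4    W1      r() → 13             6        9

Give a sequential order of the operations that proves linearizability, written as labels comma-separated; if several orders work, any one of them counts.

step 1: op1 r() → 2 — value 2
step 2: op2 w(13) — value 13
step 3: op3 r() → 13 — value 13
step 4: op4 r() → 13 — value 13
step 5: op5 r() → 13 — value 13
step 6: op6 r() → 13 — value 13

op1, op2, op3, op4, op5, op6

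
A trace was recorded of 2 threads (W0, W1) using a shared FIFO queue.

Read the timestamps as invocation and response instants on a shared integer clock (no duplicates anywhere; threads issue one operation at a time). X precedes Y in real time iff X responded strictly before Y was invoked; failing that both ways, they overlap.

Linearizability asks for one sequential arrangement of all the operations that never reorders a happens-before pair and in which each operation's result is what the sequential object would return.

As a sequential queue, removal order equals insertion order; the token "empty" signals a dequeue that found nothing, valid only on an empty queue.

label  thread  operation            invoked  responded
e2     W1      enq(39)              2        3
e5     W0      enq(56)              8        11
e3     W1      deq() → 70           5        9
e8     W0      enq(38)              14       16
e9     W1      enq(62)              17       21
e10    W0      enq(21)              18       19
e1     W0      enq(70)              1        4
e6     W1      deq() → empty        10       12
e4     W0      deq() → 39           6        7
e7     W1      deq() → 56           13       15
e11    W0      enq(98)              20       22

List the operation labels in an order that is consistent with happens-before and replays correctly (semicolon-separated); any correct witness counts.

e1; e2; e3; e4; e6; e5; e7; e8; e9; e10; e11

1. e1 enq(70), leaving queue <70>
2. e2 enq(39), leaving queue <70,39>
3. e3 deq() → 70, leaving queue <39>
4. e4 deq() → 39, leaving queue <>
5. e6 deq() → empty, leaving queue <>
6. e5 enq(56), leaving queue <56>
7. e7 deq() → 56, leaving queue <>
8. e8 enq(38), leaving queue <38>
9. e9 enq(62), leaving queue <38,62>
10. e10 enq(21), leaving queue <38,62,21>
11. e11 enq(98), leaving queue <38,62,21,98>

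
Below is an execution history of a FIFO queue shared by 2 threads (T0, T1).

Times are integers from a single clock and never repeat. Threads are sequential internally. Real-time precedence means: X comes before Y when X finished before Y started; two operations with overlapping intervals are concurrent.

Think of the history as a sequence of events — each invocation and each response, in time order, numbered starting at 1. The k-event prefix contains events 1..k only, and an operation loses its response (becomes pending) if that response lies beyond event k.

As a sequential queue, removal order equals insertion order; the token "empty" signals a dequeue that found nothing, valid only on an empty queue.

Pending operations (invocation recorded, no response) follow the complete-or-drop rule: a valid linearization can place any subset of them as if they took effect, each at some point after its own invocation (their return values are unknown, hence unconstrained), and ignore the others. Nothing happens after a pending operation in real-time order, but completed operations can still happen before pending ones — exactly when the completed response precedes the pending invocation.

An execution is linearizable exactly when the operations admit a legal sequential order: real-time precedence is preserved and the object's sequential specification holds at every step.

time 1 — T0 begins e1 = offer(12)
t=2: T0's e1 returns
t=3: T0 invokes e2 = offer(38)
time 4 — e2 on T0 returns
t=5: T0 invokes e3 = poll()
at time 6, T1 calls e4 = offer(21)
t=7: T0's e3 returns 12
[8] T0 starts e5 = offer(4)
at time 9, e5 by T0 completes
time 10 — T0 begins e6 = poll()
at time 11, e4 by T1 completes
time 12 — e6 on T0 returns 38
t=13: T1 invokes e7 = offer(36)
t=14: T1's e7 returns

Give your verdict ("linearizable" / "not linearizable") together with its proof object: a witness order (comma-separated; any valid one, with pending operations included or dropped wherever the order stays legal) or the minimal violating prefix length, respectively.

linearizable — witness: e1, e2, e3, e4, e5, e6, e7

1. e1 offer(12), leaving queue <12>
2. e2 offer(38), leaving queue <12,38>
3. e3 poll() → 12, leaving queue <38>
4. e4 offer(21), leaving queue <38,21>
5. e5 offer(4), leaving queue <38,21,4>
6. e6 poll() → 38, leaving queue <21,4>
7. e7 offer(36), leaving queue <21,4,36>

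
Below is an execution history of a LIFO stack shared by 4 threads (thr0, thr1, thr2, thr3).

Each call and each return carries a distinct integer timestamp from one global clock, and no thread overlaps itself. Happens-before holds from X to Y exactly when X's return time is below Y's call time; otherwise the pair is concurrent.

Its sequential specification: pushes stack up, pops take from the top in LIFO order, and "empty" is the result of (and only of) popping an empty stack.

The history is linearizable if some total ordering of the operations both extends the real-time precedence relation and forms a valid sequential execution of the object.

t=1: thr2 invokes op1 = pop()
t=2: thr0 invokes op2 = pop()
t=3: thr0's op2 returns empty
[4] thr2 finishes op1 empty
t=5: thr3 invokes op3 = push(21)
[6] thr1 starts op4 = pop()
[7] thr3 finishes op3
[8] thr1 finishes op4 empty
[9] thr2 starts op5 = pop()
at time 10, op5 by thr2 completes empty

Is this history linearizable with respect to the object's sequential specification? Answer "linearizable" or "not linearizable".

not linearizable

cut after 9 events: linearizable; cut after 10 events (op5 responds, time 10): not linearizable
4 orders of the 5 completed LIFO stack ops respect real time; none is legal
take op1, op2, op3, op4, op5: step 4 already fails, because op4 pop() → empty cannot occur there
take op1, op2, op4, op3, op5: step 5 already fails, because op5 pop() → empty cannot occur there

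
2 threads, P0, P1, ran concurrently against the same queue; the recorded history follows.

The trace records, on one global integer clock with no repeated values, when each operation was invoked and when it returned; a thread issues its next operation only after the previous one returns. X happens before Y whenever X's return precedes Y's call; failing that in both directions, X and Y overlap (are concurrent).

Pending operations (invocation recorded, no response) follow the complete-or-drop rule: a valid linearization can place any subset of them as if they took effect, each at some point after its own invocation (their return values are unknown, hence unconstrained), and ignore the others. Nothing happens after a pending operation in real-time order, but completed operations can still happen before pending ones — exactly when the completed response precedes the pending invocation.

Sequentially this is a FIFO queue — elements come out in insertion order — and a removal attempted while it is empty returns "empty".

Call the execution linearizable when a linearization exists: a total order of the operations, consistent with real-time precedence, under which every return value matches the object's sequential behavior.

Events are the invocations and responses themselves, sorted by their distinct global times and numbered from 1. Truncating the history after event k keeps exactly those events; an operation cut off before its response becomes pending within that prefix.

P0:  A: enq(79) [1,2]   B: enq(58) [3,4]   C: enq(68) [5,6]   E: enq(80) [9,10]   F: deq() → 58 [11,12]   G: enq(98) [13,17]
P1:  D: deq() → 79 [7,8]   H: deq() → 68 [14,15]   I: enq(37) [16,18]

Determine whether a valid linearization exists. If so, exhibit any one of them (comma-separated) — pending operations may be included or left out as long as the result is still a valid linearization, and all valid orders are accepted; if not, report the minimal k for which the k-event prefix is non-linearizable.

linearizable — witness: A, B, C, D, E, F, G, H, I

after step 1 (A enq(79)): queue <79>
after step 2 (B enq(58)): queue <79,58>
after step 3 (C enq(68)): queue <79,58,68>
after step 4 (D deq() → 79): queue <58,68>
after step 5 (E enq(80)): queue <58,68,80>
after step 6 (F deq() → 58): queue <68,80>
after step 7 (G enq(98)): queue <68,80,98>
after step 8 (H deq() → 68): queue <80,98>
after step 9 (I enq(37)): queue <80,98,37>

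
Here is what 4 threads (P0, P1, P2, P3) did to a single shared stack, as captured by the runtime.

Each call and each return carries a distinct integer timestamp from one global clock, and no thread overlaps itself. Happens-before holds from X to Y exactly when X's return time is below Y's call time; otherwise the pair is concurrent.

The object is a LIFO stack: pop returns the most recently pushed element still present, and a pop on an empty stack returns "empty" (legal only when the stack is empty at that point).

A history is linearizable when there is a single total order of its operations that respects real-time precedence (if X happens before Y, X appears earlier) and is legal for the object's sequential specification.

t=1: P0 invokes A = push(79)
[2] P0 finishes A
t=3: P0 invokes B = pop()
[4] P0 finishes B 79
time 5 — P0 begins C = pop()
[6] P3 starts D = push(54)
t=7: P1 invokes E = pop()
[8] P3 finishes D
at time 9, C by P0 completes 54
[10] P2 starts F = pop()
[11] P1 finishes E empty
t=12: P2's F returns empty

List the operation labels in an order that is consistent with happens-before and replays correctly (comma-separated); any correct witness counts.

1. A push(79), leaving stack <79>
2. B pop() → 79, leaving stack <>
3. D push(54), leaving stack <54>
4. C pop() → 54, leaving stack <>
5. E pop() → empty, leaving stack <>
6. F pop() → empty, leaving stack <>

A, B, D, C, E, F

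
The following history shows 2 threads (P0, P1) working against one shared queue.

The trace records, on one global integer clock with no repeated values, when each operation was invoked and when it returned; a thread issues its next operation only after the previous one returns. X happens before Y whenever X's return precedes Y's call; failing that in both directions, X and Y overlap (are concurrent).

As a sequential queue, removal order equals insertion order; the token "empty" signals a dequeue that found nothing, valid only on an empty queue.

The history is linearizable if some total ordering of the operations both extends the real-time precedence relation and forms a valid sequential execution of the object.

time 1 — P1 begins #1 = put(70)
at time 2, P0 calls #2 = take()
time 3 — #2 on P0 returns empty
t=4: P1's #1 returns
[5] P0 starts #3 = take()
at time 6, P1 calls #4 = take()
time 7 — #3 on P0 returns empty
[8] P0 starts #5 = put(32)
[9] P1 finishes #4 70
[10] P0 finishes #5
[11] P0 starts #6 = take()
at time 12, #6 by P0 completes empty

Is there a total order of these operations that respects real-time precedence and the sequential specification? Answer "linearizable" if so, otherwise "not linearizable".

the violation lands at event 12, #6's response at time 12: events 1..11 linearize, events 1..12 do not
6 completed operations, 6 real-time-consistent orders — every queue replay fails
one such order, #1, #2, #3, #4, #5, #6, breaks at step 2 where #2 take() → empty is illegal
one such order, #1, #2, #3, #5, #4, #6, breaks at step 2 where #2 take() → empty is illegal

not linearizable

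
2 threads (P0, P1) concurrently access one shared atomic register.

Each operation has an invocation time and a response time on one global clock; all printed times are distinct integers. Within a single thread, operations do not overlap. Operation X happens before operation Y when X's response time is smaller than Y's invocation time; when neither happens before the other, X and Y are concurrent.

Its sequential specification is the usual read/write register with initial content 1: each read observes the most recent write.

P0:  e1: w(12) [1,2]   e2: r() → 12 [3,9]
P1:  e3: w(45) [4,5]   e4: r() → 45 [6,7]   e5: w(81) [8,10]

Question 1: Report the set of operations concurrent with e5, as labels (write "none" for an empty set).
overlap test against e5 [8,10]: concurrent iff the interval meets 8..10
e1 [1,2]: before
e2 [3,9]: concurrent
e3 [4,5]: before
e4 [6,7]: before

e2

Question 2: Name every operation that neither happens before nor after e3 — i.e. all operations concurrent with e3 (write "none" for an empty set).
concurrent with e3 ([4,5]): every op whose interval crosses 4..5
e1 [1,2]: before
e2 [3,9]: concurrent
e4 [6,7]: after
e5 [8,10]: after

e2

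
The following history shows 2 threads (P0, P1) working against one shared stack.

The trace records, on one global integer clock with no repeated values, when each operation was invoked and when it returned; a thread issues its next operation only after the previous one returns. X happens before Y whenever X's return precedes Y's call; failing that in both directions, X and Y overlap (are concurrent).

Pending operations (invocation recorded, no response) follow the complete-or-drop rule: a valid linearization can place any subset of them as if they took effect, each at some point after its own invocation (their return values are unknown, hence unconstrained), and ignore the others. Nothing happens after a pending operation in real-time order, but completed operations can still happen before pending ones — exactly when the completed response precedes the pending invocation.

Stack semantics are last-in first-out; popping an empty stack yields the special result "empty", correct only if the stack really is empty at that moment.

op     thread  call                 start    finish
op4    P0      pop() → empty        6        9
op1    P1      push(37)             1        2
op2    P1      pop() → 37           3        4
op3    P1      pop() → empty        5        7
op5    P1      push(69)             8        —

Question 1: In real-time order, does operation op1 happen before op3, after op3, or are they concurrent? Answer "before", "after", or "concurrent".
op1 spans [1,2], op3 spans [5,7]
resp(op1)=2 < inv(op3)=5

before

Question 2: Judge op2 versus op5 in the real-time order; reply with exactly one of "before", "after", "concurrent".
op2 spans [3,4], op5 spans [8,…)
resp(op2)=4 < inv(op5)=8

before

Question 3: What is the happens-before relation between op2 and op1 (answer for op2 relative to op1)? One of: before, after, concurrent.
op2 spans [3,4], op1 spans [1,2]
resp(op1)=2 < inv(op2)=3

after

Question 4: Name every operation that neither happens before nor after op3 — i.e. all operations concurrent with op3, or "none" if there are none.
op3 spans [5,7]: anything still running between times 5 and 7 counts as concurrent
op1 [1,2]: before
op2 [3,4]: before
op4 [6,9]: concurrent
op5 [8,…): after

op4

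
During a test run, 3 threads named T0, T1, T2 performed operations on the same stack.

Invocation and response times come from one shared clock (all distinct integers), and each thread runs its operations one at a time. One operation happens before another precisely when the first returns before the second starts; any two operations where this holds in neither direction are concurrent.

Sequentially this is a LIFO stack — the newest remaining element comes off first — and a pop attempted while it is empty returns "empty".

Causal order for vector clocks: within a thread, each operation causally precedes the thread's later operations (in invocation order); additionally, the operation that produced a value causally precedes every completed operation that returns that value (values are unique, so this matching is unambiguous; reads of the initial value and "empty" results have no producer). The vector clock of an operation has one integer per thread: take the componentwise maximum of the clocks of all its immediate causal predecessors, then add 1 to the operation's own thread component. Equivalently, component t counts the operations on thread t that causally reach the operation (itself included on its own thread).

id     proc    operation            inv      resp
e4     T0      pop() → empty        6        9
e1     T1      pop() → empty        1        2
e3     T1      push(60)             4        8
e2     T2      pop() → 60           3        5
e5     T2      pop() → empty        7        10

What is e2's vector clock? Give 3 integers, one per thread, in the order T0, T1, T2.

(0, 2, 1)

no predecessors for e1 (invoked 1): T1 increments from zero → (0, 1, 0)
no predecessors for e4 (invoked 6): T0 increments from zero → (1, 0, 0)
e3 (invocation 4): componentwise max over VC(e1)=(0, 1, 0), +1 at T1, giving (0, 2, 0)
e2 (invocation 3): componentwise max over VC(e3)=(0, 2, 0), +1 at T2, giving (0, 2, 1)
e5 (invocation 7): componentwise max over VC(e2)=(0, 2, 1), +1 at T2, giving (0, 2, 2)
target: VC(e2) = (0, 2, 1)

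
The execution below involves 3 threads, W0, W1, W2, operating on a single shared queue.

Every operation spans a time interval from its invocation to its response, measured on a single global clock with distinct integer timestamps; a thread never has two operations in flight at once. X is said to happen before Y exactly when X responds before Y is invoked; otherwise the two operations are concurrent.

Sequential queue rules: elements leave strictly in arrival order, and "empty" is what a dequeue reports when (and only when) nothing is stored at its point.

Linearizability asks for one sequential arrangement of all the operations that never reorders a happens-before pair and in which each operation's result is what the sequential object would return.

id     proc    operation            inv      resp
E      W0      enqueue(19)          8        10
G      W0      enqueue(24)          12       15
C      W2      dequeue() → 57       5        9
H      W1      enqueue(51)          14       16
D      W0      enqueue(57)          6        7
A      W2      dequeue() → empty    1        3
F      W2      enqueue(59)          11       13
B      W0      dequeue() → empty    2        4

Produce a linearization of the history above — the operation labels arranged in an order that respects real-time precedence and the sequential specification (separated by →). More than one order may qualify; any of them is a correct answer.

A → B → D → C → E → F → G → H

1. A dequeue() → empty, leaving queue <>
2. B dequeue() → empty, leaving queue <>
3. D enqueue(57), leaving queue <57>
4. C dequeue() → 57, leaving queue <>
5. E enqueue(19), leaving queue <19>
6. F enqueue(59), leaving queue <19,59>
7. G enqueue(24), leaving queue <19,59,24>
8. H enqueue(51), leaving queue <19,59,24,51>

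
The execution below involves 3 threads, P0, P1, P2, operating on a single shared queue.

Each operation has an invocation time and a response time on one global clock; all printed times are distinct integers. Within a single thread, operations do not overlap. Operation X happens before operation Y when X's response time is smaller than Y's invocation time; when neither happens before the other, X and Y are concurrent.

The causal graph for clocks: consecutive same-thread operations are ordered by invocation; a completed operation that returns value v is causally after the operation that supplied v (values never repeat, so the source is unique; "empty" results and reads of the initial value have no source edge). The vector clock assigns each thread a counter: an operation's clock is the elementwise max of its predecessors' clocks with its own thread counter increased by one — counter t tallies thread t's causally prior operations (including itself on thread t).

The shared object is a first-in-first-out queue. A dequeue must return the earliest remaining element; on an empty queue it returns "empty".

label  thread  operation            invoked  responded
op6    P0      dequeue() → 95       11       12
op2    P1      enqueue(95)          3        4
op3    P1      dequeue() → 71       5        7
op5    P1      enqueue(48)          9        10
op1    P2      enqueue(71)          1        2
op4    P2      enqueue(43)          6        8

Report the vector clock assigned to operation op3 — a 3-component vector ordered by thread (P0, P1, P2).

invoked at 1, op1 has no predecessors; its own P2 bump gives (0, 0, 1)
invoked at 3, op2 has no predecessors; its own P1 bump gives (0, 1, 0)
op4, invoked 6, takes VC(op1)=(0, 0, 1) under max, adds 1 for P2 → (0, 0, 2)
op6, invoked 11, takes VC(op2)=(0, 1, 0) under max, adds 1 for P0 → (1, 1, 0)
op3, invoked 5, takes VC(op1)=(0, 0, 1), VC(op2)=(0, 1, 0) under max, adds 1 for P1 → (0, 2, 1)
op5, invoked 9, takes VC(op3)=(0, 2, 1) under max, adds 1 for P1 → (0, 3, 1)
target: VC(op3) = (0, 2, 1)

(0, 2, 1)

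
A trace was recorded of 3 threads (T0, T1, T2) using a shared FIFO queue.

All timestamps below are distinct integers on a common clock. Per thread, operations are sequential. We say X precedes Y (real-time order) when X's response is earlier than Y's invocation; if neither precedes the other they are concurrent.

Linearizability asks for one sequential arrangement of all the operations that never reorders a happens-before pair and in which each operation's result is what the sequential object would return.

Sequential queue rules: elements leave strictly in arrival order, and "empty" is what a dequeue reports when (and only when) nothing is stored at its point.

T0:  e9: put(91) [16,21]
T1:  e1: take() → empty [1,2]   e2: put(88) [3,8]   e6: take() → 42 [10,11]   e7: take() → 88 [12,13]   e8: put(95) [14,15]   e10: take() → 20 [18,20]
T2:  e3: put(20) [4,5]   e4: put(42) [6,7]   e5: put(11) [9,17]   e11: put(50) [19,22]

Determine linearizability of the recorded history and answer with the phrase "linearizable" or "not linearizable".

not linearizable

already the first 11 events (up to e6's response at time 11) admit no linearization; the first 10 still do
the 5 completed operations admit 3 real-time orders; each fails the FIFO queue replay
completion choices over the 1 pending operation (e5) were checked; none helps
e.g. e1, e2, e3, e4, e6 (pending dropped): illegal at step 5, since e6 take() → 42 cannot apply there
e.g. e1, e3, e2, e4, e6 (pending dropped): illegal at step 5, since e6 take() → 42 cannot apply there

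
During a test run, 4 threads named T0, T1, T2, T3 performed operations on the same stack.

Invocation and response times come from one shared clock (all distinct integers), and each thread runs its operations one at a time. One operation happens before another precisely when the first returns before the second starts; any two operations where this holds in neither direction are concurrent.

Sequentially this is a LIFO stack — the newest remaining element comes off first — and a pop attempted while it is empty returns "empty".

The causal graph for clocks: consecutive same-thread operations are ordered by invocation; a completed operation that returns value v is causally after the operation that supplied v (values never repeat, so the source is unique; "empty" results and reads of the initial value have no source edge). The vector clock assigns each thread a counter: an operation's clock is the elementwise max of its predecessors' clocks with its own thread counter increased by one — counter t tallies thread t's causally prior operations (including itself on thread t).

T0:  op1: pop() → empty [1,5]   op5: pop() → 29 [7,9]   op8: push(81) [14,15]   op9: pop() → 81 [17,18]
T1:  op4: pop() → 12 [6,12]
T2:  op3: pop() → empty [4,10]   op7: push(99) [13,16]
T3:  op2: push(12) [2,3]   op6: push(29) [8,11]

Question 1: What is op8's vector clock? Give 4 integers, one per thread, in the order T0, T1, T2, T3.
Answer: (3, 0, 0, 2)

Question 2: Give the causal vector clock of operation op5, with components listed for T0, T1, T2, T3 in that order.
Answer: (2, 0, 0, 2)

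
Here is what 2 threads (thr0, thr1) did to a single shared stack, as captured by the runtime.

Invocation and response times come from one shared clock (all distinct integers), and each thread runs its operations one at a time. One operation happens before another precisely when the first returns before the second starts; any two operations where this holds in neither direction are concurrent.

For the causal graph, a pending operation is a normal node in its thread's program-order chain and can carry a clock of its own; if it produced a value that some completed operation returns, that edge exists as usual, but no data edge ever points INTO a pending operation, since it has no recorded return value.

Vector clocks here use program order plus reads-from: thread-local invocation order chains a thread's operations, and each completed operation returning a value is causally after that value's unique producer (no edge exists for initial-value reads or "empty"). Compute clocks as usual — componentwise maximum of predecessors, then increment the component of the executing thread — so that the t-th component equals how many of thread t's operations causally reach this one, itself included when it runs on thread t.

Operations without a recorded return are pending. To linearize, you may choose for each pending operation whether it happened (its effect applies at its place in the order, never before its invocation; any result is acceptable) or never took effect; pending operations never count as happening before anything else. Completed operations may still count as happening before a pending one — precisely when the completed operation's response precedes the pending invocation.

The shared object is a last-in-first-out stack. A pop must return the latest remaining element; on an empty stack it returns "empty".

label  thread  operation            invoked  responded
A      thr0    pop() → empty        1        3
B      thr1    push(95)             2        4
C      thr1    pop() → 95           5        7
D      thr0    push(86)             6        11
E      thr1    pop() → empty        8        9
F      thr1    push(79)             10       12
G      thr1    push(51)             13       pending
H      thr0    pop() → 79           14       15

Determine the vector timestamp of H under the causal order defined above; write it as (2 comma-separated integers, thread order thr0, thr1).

root op B, invoked 2: fresh clock plus thr1's own tick → (0, 1)
root op A, invoked 1: fresh clock plus thr0's own tick → (1, 0)
VC(C, invoked at 5): max of VC(B)=(0, 1), then +1 on thread thr1 → (0, 2)
VC(D, invoked at 6): max of VC(A)=(1, 0), then +1 on thread thr0 → (2, 0)
VC(E, invoked at 8): max of VC(C)=(0, 2), then +1 on thread thr1 → (0, 3)
VC(F, invoked at 10): max of VC(E)=(0, 3), then +1 on thread thr1 → (0, 4)
VC(G, invoked at 13): max of VC(F)=(0, 4), then +1 on thread thr1 → (0, 5)
VC(H, invoked at 14): max of VC(D)=(2, 0), VC(F)=(0, 4), then +1 on thread thr0 → (3, 4)
target: VC(H) = (3, 4)

(3, 4)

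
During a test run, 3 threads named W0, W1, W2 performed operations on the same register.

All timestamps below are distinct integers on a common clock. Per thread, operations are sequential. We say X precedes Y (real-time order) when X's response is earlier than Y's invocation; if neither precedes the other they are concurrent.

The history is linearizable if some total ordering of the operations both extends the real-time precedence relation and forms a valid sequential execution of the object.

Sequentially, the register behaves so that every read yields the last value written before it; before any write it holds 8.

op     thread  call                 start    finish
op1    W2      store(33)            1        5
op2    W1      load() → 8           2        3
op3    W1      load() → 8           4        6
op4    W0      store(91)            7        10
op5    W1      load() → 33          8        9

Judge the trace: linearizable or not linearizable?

witness order: op2, op3, op1, op5, op4
after step 1 (op2 load() → 8): value 8
after step 2 (op3 load() → 8): value 8
after step 3 (op1 store(33)): value 33
after step 4 (op5 load() → 33): value 33
after step 5 (op4 store(91)): value 91

linearizable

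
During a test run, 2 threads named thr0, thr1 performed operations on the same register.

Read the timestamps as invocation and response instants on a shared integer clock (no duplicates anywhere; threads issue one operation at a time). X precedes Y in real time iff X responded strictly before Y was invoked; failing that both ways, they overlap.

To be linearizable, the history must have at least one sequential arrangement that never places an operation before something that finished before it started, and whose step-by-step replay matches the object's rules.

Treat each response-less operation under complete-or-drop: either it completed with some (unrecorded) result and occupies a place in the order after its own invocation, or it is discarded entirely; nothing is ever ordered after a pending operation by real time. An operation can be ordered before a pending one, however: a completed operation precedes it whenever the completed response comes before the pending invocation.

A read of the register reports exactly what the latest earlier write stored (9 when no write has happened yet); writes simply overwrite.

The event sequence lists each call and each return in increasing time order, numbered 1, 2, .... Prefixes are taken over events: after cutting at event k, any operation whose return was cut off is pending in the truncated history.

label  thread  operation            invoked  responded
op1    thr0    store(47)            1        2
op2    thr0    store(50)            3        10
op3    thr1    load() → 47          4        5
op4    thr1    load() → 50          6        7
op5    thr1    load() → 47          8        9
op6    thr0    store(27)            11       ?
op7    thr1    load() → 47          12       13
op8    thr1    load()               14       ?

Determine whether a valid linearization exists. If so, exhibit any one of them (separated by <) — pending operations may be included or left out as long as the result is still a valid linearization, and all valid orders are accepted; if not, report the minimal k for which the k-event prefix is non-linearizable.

not linearizable — minimal violating prefix: 9 events

the violation lands at event 9, op5's response at time 9: events 1..8 linearize, events 1..9 do not
a single order respects real time; the 4 completed register operations fail replay along it
every completion of the 1 pending operation (op2) was checked; none linearizes
one such order, op1, op3, op4, op5 (pending dropped), breaks at step 3 where op4 load() → 50 is illegal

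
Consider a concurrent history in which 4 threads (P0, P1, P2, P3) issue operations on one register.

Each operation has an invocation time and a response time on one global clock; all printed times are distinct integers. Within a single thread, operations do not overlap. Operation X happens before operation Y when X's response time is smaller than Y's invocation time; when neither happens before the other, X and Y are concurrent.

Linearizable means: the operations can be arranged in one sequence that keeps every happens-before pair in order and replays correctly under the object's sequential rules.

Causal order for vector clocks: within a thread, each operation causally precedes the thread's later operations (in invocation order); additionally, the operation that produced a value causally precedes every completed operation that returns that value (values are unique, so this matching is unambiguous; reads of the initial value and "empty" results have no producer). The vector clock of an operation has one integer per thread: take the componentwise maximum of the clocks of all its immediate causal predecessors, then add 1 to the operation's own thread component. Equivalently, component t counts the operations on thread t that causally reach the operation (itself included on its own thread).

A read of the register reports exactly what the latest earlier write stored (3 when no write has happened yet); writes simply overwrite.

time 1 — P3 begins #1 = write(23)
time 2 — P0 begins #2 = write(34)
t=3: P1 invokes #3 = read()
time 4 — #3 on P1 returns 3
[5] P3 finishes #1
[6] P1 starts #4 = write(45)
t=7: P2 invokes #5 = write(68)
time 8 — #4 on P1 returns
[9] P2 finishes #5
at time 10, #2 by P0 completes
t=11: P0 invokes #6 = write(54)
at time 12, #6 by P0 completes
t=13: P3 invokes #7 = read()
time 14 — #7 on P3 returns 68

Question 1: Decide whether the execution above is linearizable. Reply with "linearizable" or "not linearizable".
cut after 13 events: linearizable; cut after 14 events (#7 responds, time 14): not linearizable
all 20 real-time-respecting orders fail — 7 completed register operations, no legal replay
take #1, #2, #3, #4, #5, #6, #7: step 3 already fails, because #3 read() → 3 cannot occur there
take #1, #2, #3, #5, #4, #6, #7: step 3 already fails, because #3 read() → 3 cannot occur there

not linearizable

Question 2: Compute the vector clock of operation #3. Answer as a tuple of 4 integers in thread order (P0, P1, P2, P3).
#1 (invocation 1): nothing precedes it; P3's component alone gives (0, 0, 0, 1)
#5 (invocation 7): nothing precedes it; P2's component alone gives (0, 0, 1, 0)
#3 (invocation 3): nothing precedes it; P1's component alone gives (0, 1, 0, 0)
#2 (invocation 2): nothing precedes it; P0's component alone gives (1, 0, 0, 0)
merge at #4 (invoked 6): VC(#3)=(0, 1, 0, 0), own-thread bump on P1 → (0, 2, 0, 0)
merge at #6 (invoked 11): VC(#2)=(1, 0, 0, 0), own-thread bump on P0 → (2, 0, 0, 0)
merge at #7 (invoked 13): VC(#1)=(0, 0, 0, 1), VC(#5)=(0, 0, 1, 0), own-thread bump on P3 → (0, 0, 1, 2)
target: VC(#3) = (0, 1, 0, 0)

(0, 1, 0, 0)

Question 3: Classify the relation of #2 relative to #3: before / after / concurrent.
#2 spans [2,10], #3 spans [3,4]
the intervals overlap in both directions

concurrent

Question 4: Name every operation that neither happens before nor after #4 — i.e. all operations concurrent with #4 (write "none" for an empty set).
#4 spans [6,8]: anything still running between times 6 and 8 counts as concurrent
#1 [1,5]: before
#2 [2,10]: concurrent
#3 [3,4]: before
#5 [7,9]: concurrent
#6 [11,12]: after
#7 [13,14]: after

#2, #5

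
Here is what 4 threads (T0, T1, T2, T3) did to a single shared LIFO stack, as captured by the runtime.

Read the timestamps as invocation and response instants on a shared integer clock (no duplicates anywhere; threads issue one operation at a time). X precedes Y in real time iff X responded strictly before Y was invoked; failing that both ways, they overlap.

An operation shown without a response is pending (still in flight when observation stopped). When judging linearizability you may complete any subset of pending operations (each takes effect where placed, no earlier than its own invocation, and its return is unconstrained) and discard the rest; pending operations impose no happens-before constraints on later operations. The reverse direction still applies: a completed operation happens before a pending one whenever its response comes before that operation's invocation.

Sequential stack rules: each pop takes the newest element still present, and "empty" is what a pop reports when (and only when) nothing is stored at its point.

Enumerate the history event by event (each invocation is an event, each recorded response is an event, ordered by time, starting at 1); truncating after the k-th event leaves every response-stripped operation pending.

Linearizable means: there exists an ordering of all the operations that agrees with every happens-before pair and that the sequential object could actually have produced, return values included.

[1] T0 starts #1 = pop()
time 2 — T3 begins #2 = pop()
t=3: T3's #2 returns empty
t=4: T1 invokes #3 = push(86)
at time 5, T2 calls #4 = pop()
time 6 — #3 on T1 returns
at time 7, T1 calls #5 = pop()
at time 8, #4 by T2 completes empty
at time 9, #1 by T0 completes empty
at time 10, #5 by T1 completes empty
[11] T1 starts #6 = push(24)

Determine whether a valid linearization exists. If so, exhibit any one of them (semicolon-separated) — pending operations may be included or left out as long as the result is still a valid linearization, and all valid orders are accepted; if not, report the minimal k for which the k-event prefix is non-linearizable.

not linearizable — minimal violating prefix: 10 events

through event 9 a valid linearization exists; event 10 (#5 responding at time 10) ends that
15 orders of the 5 completed LIFO stack ops respect real time; none is legal
sample order #1, #2, #3, #4, #5 stalls at step 4 — #4 pop() → empty has no legal effect
sample order #1, #2, #3, #5, #4 stalls at step 4 — #5 pop() → empty has no legal effect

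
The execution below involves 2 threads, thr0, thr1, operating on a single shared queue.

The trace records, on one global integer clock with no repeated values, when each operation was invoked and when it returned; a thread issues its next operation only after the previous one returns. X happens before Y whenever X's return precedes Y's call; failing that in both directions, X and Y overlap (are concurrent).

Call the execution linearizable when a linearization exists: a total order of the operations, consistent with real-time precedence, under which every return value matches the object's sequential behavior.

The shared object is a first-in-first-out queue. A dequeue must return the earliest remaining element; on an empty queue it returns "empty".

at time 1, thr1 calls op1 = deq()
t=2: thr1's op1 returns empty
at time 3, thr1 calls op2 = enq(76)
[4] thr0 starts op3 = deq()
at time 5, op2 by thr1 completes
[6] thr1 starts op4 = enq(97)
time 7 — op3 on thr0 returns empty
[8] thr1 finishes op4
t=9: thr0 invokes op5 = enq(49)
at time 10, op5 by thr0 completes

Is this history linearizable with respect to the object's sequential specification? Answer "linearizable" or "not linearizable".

one valid linearization: op1, op3, op2, op4, op5
after step 1 (op1 deq() → empty): queue <>
after step 2 (op3 deq() → empty): queue <>
after step 3 (op2 enq(76)): queue <76>
after step 4 (op4 enq(97)): queue <76,97>
after step 5 (op5 enq(49)): queue <76,97,49>

linearizable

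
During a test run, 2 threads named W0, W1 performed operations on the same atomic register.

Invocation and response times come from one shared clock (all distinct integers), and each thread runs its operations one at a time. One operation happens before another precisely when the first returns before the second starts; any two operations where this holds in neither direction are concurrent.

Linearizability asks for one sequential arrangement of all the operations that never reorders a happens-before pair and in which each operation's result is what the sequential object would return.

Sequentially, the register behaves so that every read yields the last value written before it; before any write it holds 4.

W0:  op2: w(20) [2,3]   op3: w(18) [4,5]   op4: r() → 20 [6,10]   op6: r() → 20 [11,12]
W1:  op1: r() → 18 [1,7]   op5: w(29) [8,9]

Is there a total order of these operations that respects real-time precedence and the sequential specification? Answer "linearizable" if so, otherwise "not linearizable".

already the first 10 events (up to op4's response at time 10) admit no linearization; the first 9 still do
7 orders of the 5 completed atomic register ops respect real time; none is legal
take op1, op2, op3, op4, op5: step 1 already fails, because op1 r() → 18 cannot occur there
take op1, op2, op3, op5, op4: step 1 already fails, because op1 r() → 18 cannot occur there

not linearizable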